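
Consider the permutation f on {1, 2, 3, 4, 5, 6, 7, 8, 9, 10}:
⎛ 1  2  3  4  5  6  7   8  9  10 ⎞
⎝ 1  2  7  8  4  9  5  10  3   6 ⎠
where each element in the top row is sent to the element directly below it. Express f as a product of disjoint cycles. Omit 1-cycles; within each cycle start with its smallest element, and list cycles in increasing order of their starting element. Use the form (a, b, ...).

Iterating f from 3 gives 3 → 7 → 5 → 4 → 8 → 10 → 6 → 9 → 3; that is the 8-cycle (3, 7, 5, 4, 8, 10, 6, 9).
Continuing from each remaining unvisited element yields (3, 7, 5, 4, 8, 10, 6, 9).

(3, 7, 5, 4, 8, 10, 6, 9)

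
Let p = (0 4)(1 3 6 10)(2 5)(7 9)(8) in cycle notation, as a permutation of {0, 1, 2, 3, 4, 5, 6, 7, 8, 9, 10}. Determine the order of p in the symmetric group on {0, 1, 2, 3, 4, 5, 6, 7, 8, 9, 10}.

The cycle type of p is (4, 2, 2, 2, 1).
The order is lcm(4, 2, 2, 2) = 4.

4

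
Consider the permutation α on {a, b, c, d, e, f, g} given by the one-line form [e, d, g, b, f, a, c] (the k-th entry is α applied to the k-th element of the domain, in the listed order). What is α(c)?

g

c is element number 3 of the domain, and entry number 3 of the one-line form is g, so α(c) = g.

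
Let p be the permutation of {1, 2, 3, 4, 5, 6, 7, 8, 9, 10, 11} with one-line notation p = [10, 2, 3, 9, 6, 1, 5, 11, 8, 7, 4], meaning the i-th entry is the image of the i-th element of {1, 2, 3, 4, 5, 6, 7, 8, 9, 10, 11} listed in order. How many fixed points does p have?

The fixed points (elements with p(x) = x) are {2, 3}, so there are 2.

2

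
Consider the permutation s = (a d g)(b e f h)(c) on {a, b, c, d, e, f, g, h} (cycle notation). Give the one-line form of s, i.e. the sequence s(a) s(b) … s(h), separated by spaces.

d e c g f h a b

Each element maps to the next entry in its cycle (wrapping to the front): a→d, b→e, c→c, d→g, e→f, f→h, g→a, h→b.
So the one-line form is d e c g f h a b.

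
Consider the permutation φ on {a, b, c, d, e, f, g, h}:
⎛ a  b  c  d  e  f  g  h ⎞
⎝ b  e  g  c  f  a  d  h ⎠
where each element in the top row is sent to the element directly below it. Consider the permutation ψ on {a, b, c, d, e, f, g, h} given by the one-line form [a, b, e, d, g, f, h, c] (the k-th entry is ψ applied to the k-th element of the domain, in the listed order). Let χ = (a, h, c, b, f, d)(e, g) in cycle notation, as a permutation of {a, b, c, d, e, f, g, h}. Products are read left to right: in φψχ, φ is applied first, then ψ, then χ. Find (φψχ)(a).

(φψχ)(a) = χ(ψ(φ(a))). φ(a) = b, then ψ(b) = b, then χ(b) = f, so the result is f.

f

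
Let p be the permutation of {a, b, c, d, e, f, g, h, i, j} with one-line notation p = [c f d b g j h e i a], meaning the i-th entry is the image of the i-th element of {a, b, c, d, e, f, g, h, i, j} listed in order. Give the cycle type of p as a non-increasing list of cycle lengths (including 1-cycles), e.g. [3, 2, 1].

The disjoint cycles are (a, c, d, b, f, j)(e, g, h)(i), with lengths 6, 3, 1 in non-increasing order.

[6, 3, 1]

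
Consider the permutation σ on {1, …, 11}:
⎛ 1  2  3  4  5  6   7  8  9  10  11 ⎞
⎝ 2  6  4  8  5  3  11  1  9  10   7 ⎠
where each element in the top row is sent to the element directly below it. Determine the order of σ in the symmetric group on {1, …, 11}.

6

Writing σ as disjoint cycles, the cycle lengths are 6, 2, 1, 1, 1.
The order of σ is the least common multiple of its cycle lengths: lcm(6, 2) = 6.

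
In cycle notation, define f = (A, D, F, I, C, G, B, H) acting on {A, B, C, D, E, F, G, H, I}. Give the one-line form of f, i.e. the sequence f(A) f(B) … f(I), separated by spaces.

Each element maps to the next entry in its cycle (wrapping to the front): A→D, B→H, C→G, D→F, E→E, F→I, G→B, H→A, I→C.
Listing these in domain order gives D H G F E I B A C.

D H G F E I B A C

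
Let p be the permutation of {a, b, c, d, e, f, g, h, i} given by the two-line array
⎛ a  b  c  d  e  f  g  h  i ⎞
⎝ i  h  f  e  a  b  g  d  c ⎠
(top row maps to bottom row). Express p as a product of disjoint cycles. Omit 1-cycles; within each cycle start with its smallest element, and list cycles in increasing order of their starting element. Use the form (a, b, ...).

Iterating p from a gives a → i → c → f → b → h → d → e → a; that is the 8-cycle (a, i, c, f, b, h, d, e).
Repeating from the next unused element and collecting all non-trivial cycles gives (a, i, c, f, b, h, d, e).

(a, i, c, f, b, h, d, e)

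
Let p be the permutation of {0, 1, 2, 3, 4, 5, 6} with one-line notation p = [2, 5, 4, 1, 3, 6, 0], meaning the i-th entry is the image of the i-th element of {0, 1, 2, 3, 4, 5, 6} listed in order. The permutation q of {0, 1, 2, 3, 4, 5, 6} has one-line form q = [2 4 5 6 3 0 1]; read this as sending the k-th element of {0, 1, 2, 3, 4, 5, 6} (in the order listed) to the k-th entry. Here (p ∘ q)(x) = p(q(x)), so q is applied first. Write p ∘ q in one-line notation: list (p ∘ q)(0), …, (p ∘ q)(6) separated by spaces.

4 3 6 0 1 2 5

(p ∘ q)(x) = p(q(x)). Computing each image: p(q(0)) = p(2) = 4, p(q(1)) = p(4) = 3, p(q(2)) = p(5) = 6, p(q(3)) = p(6) = 0, p(q(4)) = p(3) = 1, p(q(5)) = p(0) = 2, p(q(6)) = p(1) = 5.
Hence p ∘ q = [4 3 6 0 1 2 5].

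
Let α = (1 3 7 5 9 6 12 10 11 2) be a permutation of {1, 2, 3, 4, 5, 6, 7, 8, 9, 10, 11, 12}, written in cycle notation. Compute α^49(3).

3 lies in the 10-cycle (1 3 7 5 9 6 12 10 11 2).
On a 10-cycle, α^10 is the identity, so α^49 = α^9 there (49 ≡ 9 mod 10).
Advancing 9 steps from 3: 3 → 7 → 5 → 9 → 6 → 12 → 10 → 11 → 2 → 1.

1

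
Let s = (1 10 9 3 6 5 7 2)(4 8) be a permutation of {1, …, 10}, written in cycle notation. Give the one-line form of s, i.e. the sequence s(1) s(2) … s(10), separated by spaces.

10 1 6 8 7 5 2 4 3 9

Each element maps to the next entry in its cycle (wrapping to the front): 1↦10, 2↦1, 3↦6, 4↦8, 5↦7, 6↦5, 7↦2, 8↦4, 9↦3, 10↦9.
So the one-line form is 10 1 6 8 7 5 2 4 3 9.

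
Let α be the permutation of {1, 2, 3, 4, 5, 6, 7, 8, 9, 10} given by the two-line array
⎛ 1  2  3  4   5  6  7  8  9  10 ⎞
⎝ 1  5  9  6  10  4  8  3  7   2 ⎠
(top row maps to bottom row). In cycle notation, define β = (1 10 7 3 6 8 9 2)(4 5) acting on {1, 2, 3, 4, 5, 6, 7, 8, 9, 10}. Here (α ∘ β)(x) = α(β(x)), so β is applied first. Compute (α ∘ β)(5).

6

(α ∘ β)(5) = α(β(5)). β(5) = 4, then α(4) = 6. So (α ∘ β)(5) = 6.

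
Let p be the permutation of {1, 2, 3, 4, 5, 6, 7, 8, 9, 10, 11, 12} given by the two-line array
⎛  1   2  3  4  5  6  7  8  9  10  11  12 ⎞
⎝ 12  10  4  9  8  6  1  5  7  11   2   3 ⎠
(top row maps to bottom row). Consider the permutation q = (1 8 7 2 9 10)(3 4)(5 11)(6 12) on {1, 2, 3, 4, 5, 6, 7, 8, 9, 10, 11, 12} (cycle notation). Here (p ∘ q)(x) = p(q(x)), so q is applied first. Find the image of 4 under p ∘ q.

4

First apply q: q(4) = 3, then p(3) = 4. Thus (p ∘ q)(4) = 4.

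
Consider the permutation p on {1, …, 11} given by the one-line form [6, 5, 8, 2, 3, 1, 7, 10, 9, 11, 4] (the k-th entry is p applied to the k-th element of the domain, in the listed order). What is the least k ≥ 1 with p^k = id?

The disjoint-cycle form of p has cycle lengths 7, 2, 1, 1.
Since disjoint cycles commute, ord(p) = lcm(7, 2) = 14.

14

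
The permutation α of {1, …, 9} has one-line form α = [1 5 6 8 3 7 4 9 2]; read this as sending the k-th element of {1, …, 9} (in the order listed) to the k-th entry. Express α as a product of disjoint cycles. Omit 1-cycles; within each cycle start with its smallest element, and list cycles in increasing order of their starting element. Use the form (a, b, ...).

(2, 5, 3, 6, 7, 4, 8, 9)

Start at 2 and follow images: 2 → 5 → 3 → 6 → 7 → 4 → 8 → 9 → 2, giving the cycle (2, 5, 3, 6, 7, 4, 8, 9).
Repeating from the next unused element and collecting all non-trivial cycles gives (2, 5, 3, 6, 7, 4, 8, 9).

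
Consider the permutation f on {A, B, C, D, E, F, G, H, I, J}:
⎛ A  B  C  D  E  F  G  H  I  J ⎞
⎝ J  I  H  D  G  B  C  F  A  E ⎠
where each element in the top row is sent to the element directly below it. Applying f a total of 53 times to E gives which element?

Tracing E → G → … returns to E after 9 steps, so E lies in a 9-cycle (A, J, E, G, C, H, F, B, I).
Since the cycle has length 9, f^53 acts on it the same as f^8 (53 mod 9 = 8).
Advancing 8 steps from E: E → G → C → H → F → B → I → A → J.

J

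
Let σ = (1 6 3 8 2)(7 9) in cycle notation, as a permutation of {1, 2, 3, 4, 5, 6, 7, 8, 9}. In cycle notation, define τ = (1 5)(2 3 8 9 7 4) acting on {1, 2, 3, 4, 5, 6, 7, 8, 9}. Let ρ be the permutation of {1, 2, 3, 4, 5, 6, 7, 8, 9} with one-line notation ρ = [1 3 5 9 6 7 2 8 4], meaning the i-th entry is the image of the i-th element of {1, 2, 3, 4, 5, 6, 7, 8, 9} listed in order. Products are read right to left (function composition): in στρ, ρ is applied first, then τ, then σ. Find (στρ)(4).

9

Apply the permutations in order: ρ(4) = 9, then τ(9) = 7, then σ(7) = 9. So (στρ)(4) = 9.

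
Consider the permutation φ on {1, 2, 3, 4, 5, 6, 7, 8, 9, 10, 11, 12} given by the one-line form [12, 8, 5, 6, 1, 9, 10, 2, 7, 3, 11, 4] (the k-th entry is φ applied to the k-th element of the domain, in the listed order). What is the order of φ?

18

Decomposing into disjoint cycles gives cycle lengths 9, 2, 1.
The order is lcm(9, 2) = 18.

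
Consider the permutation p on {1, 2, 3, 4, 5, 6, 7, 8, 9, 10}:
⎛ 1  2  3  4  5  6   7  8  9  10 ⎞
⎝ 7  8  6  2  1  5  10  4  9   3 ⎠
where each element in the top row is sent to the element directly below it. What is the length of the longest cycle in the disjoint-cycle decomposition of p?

6

Decomposing into disjoint cycles gives (1 7 10 3 6 5)(2 8 4); the longest has length 6.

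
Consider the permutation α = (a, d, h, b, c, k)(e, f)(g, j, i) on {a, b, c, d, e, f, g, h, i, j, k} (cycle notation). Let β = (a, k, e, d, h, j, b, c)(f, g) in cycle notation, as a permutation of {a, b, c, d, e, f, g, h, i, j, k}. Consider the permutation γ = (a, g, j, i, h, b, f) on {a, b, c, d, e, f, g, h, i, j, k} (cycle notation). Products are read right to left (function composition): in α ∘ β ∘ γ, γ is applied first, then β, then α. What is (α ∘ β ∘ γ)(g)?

c

(α ∘ β ∘ γ)(g) = α(β(γ(g))). γ(g) = j, then β(j) = b, then α(b) = c, so the result is c.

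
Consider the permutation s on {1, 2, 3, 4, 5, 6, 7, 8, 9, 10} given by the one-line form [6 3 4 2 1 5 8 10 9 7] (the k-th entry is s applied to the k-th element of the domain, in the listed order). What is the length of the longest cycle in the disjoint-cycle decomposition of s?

3

Decomposing into disjoint cycles gives (1, 6, 5)(2, 3, 4)(7, 8, 10); the longest has length 3.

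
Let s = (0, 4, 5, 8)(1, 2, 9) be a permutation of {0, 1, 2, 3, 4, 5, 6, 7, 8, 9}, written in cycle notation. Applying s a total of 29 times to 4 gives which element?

5

4 lies in the 4-cycle (0, 4, 5, 8).
On a 4-cycle, s^4 is the identity, so s^29 = s^1 there (29 ≡ 1 mod 4).
Advancing 1 step from 4: 4 → 5.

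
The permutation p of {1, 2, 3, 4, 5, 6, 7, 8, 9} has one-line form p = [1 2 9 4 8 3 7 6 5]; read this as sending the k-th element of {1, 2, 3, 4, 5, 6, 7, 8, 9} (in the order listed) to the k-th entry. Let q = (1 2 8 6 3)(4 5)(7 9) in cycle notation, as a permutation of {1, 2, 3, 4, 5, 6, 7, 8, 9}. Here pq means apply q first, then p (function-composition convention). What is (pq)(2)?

6

q(2) = 8, then p(8) = 6; composing gives (pq)(2) = 6.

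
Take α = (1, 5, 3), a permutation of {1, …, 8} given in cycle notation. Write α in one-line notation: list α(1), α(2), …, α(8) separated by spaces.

5 2 1 4 3 6 7 8

Image by image: 1↦5, 2↦2, 3↦1, 4↦4, 5↦3, 6↦6, 7↦7, 8↦8.
Listing these in domain order gives 5 2 1 4 3 6 7 8.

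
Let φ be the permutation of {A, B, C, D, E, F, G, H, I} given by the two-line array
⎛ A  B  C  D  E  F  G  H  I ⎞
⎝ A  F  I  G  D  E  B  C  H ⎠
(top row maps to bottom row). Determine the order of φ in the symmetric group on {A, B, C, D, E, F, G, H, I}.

15

The disjoint-cycle form of φ has cycle lengths 5, 3, 1.
The order is lcm(5, 3) = 15.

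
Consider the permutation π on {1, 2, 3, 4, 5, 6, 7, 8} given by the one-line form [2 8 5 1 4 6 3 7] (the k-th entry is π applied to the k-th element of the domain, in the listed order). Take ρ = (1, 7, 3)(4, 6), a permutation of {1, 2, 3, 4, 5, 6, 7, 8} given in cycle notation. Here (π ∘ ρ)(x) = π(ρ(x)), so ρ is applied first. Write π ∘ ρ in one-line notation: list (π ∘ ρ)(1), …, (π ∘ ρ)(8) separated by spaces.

3 8 2 6 4 1 5 7

(π ∘ ρ)(x) = π(ρ(x)). Computing each image: π(ρ(1)) = π(7) = 3, π(ρ(2)) = π(2) = 8, π(ρ(3)) = π(1) = 2, π(ρ(4)) = π(6) = 6, π(ρ(5)) = π(5) = 4, π(ρ(6)) = π(4) = 1, π(ρ(7)) = π(3) = 5, π(ρ(8)) = π(8) = 7.
Hence π ∘ ρ = [3 8 2 6 4 1 5 7].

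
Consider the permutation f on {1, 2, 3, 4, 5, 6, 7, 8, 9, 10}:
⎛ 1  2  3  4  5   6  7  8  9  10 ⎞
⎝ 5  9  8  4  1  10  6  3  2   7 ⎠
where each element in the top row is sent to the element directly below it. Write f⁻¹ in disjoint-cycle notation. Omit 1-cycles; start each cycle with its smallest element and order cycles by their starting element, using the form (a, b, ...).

The cycle decomposition of f is (1, 5)(2, 9)(3, 8)(6, 10, 7).
Reversing each cycle (and rotating so the smallest element leads) gives f⁻¹ = (1, 5)(2, 9)(3, 8)(6, 7, 10).

(1, 5)(2, 9)(3, 8)(6, 7, 10)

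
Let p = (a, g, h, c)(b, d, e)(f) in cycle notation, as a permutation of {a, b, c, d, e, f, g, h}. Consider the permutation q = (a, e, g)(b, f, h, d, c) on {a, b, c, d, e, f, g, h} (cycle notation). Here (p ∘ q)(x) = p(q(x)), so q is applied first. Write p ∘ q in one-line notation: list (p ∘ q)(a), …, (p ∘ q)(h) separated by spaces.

(p ∘ q)(x) = p(q(x)). Computing each image: p(q(a)) = p(e) = b, p(q(b)) = p(f) = f, p(q(c)) = p(b) = d, p(q(d)) = p(c) = a, p(q(e)) = p(g) = h, p(q(f)) = p(h) = c, p(q(g)) = p(a) = g, p(q(h)) = p(d) = e.
Hence p ∘ q = [b f d a h c g e].

b f d a h c g e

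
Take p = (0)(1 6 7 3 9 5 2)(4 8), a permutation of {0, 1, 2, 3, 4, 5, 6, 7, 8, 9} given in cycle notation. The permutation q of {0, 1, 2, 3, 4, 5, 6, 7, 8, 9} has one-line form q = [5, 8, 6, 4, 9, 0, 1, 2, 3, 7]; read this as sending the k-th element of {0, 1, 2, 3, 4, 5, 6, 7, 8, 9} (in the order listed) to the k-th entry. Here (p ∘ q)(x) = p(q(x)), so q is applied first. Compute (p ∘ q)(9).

3

q(9) = 7, then p(7) = 3; composing gives (p ∘ q)(9) = 3.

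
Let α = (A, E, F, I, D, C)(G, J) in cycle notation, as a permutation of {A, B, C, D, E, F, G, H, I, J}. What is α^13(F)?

F lies in the 6-cycle (A, E, F, I, D, C).
Powers repeat with period 6 on this cycle, and 13 mod 6 = 1, so α^13(F) = α^1(F).
Stepping 1 place around the cycle: F → I.

I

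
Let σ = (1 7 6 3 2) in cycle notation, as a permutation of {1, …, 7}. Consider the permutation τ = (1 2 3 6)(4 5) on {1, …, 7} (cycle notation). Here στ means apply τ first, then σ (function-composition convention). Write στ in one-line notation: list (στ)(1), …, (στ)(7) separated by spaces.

1 2 3 5 4 7 6

For each element, apply τ then σ: 1 → 2 → 1; 2 → 3 → 2; 3 → 6 → 3; 4 → 5 → 5; 5 → 4 → 4; 6 → 1 → 7; 7 → 7 → 6.
So στ in one-line form is 1 2 3 5 4 7 6.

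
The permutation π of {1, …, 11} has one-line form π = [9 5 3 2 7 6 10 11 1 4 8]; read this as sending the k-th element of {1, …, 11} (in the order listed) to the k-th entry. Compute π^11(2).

Tracing 2 → 5 → … returns to 2 after 5 steps, so 2 lies in a 5-cycle (2 5 7 10 4).
Since the cycle has length 5, π^11 acts on it the same as π^1 (11 mod 5 = 1).
Advancing 1 step from 2: 2 → 5.

5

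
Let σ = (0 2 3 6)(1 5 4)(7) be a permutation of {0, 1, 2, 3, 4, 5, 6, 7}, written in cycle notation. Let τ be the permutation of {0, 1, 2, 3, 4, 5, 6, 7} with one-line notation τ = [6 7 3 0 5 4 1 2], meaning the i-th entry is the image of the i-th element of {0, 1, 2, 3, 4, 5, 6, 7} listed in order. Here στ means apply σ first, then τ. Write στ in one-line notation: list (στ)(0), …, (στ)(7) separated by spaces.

For each element, apply σ then τ: 0 → 2 → 3; 1 → 5 → 4; 2 → 3 → 0; 3 → 6 → 1; 4 → 1 → 7; 5 → 4 → 5; 6 → 0 → 6; 7 → 7 → 2.
So στ in one-line form is 3 4 0 1 7 5 6 2.

3 4 0 1 7 5 6 2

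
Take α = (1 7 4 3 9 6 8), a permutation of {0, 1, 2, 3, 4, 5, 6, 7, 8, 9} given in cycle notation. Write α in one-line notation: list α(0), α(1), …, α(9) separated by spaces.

0 7 2 9 3 5 8 4 1 6

Reading each image from the cycles: 0→0, 1→7, 2→2, 3→9, 4→3, 5→5, 6→8, 7→4, 8→1, 9→6.
Listing these in domain order gives 0 7 2 9 3 5 8 4 1 6.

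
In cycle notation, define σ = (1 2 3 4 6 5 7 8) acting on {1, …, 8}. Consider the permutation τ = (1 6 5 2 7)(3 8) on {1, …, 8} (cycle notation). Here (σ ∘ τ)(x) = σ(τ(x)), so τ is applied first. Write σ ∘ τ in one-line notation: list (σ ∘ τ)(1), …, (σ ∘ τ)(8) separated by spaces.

(σ ∘ τ)(x) = σ(τ(x)). Computing each image: σ(τ(1)) = σ(6) = 5, σ(τ(2)) = σ(7) = 8, σ(τ(3)) = σ(8) = 1, σ(τ(4)) = σ(4) = 6, σ(τ(5)) = σ(2) = 3, σ(τ(6)) = σ(5) = 7, σ(τ(7)) = σ(1) = 2, σ(τ(8)) = σ(3) = 4.
Hence σ ∘ τ = [5 8 1 6 3 7 2 4].

5 8 1 6 3 7 2 4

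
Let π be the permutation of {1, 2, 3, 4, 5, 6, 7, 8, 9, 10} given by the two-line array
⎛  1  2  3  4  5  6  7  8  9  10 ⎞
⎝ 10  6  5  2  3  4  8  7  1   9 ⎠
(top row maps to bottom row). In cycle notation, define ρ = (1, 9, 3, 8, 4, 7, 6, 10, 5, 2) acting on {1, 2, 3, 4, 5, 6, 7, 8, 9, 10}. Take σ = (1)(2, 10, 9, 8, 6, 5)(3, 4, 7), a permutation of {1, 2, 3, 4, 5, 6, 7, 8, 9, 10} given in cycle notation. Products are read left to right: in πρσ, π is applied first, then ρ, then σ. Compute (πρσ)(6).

Chase 6: π(6) = 4; ρ(4) = 7; σ(7) = 3. Hence (πρσ)(6) = 3.

3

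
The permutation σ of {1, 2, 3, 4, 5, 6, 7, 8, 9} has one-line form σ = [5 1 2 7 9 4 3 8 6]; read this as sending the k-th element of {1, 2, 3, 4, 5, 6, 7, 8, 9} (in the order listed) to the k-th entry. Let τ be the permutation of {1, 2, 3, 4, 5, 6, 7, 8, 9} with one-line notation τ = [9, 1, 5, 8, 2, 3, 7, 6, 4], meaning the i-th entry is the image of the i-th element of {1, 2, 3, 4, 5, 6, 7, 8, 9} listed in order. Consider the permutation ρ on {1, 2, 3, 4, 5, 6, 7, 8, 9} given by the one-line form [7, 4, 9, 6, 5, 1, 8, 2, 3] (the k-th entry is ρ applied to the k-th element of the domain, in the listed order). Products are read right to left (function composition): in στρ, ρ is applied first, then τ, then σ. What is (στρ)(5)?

1

Chase 5: ρ(5) = 5; τ(5) = 2; σ(2) = 1. Hence (στρ)(5) = 1.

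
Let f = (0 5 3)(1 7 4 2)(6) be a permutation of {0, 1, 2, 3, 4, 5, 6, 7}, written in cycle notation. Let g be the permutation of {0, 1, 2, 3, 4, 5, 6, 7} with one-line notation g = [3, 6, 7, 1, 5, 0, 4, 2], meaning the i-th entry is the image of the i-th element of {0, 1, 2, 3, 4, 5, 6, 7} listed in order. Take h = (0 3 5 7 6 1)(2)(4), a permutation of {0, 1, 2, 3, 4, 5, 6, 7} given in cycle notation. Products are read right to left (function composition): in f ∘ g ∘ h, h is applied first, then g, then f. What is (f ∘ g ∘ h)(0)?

7

Apply the permutations in order: h(0) = 3, then g(3) = 1, then f(1) = 7. So (f ∘ g ∘ h)(0) = 7.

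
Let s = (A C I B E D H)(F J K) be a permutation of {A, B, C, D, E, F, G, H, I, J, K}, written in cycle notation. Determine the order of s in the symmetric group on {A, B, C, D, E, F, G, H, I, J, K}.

The disjoint cycles have lengths 7, 3, 1.
The order of s is the least common multiple of its cycle lengths: lcm(7, 3) = 21.

21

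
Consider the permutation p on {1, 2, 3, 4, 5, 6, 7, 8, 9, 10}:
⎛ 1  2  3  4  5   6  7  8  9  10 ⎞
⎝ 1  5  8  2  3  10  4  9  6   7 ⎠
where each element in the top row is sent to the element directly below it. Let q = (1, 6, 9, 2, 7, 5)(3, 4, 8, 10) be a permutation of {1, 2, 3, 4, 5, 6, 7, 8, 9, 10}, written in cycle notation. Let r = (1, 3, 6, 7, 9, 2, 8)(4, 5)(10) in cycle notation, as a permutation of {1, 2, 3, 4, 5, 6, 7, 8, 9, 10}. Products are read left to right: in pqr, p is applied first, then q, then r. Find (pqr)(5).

(pqr)(5) = r(q(p(5))). p(5) = 3, then q(3) = 4, then r(4) = 5, so the result is 5.

5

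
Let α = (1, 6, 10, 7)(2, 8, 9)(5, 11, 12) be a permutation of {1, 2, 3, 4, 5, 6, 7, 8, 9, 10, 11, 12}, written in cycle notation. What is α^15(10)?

6

10 lies in the 4-cycle (1, 6, 10, 7).
Powers repeat with period 4 on this cycle, and 15 mod 4 = 3, so α^15(10) = α^3(10).
Advancing 3 steps from 10: 10 → 7 → 1 → 6.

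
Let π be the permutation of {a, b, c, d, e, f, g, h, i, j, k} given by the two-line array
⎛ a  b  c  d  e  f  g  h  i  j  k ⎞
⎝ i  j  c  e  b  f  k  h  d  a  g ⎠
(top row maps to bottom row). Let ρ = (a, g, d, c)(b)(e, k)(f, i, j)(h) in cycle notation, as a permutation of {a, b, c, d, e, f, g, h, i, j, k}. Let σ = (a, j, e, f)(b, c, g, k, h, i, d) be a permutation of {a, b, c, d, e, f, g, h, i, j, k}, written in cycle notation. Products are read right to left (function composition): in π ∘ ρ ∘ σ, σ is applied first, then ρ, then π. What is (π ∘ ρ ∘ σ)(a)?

f

Chase a: σ(a) = j; ρ(j) = f; π(f) = f. Hence (π ∘ ρ ∘ σ)(a) = f.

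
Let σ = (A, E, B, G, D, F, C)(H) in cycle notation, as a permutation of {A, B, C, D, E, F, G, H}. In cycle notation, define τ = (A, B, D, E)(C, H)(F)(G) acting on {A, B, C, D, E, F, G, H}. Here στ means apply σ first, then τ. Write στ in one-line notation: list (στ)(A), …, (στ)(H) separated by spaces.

(στ)(x) = τ(σ(x)). Computing each image: τ(σ(A)) = τ(E) = A, τ(σ(B)) = τ(G) = G, τ(σ(C)) = τ(A) = B, τ(σ(D)) = τ(F) = F, τ(σ(E)) = τ(B) = D, τ(σ(F)) = τ(C) = H, τ(σ(G)) = τ(D) = E, τ(σ(H)) = τ(H) = C.
Hence στ = [A G B F D H E C].

A G B F D H E C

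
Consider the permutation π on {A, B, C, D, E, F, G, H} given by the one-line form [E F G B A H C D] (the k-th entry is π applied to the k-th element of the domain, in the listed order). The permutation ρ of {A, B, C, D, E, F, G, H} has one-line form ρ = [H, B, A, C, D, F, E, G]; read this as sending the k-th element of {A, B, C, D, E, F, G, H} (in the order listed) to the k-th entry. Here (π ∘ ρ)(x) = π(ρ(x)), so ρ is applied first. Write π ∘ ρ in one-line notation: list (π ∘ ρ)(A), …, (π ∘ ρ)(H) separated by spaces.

For each element, apply ρ then π: A → H → D; B → B → F; C → A → E; D → C → G; E → D → B; F → F → H; G → E → A; H → G → C.
So π ∘ ρ in one-line form is D F E G B H A C.

D F E G B H A C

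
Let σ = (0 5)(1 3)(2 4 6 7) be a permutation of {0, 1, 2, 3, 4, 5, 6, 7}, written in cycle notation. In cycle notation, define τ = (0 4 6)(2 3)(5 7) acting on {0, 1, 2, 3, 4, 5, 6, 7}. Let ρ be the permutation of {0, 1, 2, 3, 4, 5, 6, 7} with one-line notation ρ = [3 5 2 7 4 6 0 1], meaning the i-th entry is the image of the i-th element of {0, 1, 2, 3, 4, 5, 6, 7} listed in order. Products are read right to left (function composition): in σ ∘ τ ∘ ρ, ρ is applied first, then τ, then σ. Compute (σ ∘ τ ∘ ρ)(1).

(σ ∘ τ ∘ ρ)(1) = σ(τ(ρ(1))). ρ(1) = 5, then τ(5) = 7, then σ(7) = 2, so the result is 2.

2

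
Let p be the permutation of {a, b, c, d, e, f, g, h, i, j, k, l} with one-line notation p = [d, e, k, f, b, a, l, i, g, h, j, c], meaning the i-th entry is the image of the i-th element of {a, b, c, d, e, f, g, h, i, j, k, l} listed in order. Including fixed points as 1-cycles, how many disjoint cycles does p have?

3

The cycle decomposition is (a d f)(b e)(c k j h i g l), which has 3 cycles (counting 1-cycles).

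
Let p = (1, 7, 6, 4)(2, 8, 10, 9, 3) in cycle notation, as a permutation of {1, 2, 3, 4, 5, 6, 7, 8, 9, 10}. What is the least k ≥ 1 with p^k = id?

20

The disjoint cycles have lengths 5, 4, 1.
Since disjoint cycles commute, ord(p) = lcm(5, 4) = 20.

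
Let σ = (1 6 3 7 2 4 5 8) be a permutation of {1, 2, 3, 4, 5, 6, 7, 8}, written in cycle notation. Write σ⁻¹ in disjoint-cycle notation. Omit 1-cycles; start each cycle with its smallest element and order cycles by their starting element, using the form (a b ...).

(1 8 5 4 2 7 3 6)

The inverse reverses each cycle.
After reversing and putting each cycle's least element first, σ⁻¹ = (1 8 5 4 2 7 3 6).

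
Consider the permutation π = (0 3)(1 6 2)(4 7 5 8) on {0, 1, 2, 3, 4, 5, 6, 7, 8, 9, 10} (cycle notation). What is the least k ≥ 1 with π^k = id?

12

The disjoint cycles have lengths 4, 3, 2, 1, 1.
Since disjoint cycles commute, ord(π) = lcm(4, 3, 2) = 12.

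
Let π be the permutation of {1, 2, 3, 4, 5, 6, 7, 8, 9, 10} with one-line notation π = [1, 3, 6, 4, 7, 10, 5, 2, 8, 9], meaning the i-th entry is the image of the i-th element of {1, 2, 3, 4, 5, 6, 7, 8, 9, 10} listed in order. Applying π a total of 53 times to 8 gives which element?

9

Tracing 8 → 2 → … returns to 8 after 6 steps, so 8 lies in a 6-cycle (2 3 6 10 9 8).
On a 6-cycle, π^6 is the identity, so π^53 = π^5 there (53 ≡ 5 mod 6).
Stepping 5 places around the cycle: 8 → 2 → 3 → 6 → 10 → 9.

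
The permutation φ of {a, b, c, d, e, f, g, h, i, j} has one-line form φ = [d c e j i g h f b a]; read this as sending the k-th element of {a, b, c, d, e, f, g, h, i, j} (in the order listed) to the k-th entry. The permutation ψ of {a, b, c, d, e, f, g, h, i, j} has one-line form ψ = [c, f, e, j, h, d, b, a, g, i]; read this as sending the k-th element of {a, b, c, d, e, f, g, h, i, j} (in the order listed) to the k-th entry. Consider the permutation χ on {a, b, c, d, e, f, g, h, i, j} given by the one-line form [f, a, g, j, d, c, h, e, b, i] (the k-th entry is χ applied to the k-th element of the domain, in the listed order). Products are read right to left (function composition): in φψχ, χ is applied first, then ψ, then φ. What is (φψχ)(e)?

(φψχ)(e) = φ(ψ(χ(e))). χ(e) = d, then ψ(d) = j, then φ(j) = a, so the result is a.

a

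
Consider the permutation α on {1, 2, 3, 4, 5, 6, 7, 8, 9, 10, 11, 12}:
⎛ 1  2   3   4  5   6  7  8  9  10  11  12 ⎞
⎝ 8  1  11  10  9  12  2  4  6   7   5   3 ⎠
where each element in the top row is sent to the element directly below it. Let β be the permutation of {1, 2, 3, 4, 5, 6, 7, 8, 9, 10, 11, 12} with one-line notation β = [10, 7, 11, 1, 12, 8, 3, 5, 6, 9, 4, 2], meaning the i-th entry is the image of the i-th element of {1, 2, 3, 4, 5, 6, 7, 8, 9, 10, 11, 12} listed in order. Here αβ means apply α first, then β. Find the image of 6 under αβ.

First apply α: α(6) = 12, then β(12) = 2. Thus (αβ)(6) = 2.

2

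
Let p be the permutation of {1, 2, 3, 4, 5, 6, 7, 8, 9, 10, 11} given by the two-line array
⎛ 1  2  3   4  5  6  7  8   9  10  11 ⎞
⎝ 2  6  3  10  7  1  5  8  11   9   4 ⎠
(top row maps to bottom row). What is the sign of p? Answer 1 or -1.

In disjoint-cycle form the cycle lengths are 4, 3, 2, 1, 1.
A cycle of length ℓ contributes ℓ−1 transpositions, so p is a product of 3 + 2 + 1 = 6 transpositions — even.

1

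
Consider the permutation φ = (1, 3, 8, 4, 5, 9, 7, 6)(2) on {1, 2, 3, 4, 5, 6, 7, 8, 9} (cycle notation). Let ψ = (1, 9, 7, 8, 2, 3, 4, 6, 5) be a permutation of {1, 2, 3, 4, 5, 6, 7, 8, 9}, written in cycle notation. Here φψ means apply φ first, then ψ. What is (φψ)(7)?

5

(φψ)(7) = ψ(φ(7)). φ(7) = 6, then ψ(6) = 5. So (φψ)(7) = 5.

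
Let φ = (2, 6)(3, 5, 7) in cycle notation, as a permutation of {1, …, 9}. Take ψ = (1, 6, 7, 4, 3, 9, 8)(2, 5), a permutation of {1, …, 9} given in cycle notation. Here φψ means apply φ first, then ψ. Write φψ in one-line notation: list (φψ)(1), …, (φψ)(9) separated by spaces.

Chase each element through φ then ψ: 1 → 1 → 6; 2 → 6 → 7; 3 → 5 → 2; 4 → 4 → 3; 5 → 7 → 4; 6 → 2 → 5; 7 → 3 → 9; 8 → 8 → 1; 9 → 9 → 8.
So φψ in one-line form is 6 7 2 3 4 5 9 1 8.

6 7 2 3 4 5 9 1 8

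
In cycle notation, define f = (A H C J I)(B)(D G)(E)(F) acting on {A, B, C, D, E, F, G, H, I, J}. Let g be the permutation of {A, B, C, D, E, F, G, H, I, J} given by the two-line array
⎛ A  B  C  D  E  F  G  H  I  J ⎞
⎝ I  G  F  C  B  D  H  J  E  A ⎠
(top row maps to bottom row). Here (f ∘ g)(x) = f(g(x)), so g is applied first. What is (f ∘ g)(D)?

J

(f ∘ g)(D) = f(g(D)). g(D) = C, then f(C) = J. So (f ∘ g)(D) = J.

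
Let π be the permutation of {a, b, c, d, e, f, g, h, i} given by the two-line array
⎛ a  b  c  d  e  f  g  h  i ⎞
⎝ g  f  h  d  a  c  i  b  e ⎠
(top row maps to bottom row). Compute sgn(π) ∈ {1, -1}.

1

In disjoint-cycle form the cycle lengths are 4, 4, 1.
A cycle of length ℓ contributes ℓ−1 transpositions, so π is a product of 3 + 3 = 6 transpositions — even.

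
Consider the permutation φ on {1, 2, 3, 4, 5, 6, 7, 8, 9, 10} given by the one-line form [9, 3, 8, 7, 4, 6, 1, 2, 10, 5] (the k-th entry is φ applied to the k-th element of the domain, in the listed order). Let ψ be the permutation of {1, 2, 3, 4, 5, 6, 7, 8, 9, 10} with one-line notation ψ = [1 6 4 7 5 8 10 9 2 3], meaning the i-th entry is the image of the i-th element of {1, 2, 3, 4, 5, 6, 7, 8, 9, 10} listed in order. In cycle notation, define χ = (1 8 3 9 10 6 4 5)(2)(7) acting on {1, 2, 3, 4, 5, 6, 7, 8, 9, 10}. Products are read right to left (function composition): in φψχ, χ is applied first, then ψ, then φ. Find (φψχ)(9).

8

Apply the permutations in order: χ(9) = 10, then ψ(10) = 3, then φ(3) = 8. So (φψχ)(9) = 8.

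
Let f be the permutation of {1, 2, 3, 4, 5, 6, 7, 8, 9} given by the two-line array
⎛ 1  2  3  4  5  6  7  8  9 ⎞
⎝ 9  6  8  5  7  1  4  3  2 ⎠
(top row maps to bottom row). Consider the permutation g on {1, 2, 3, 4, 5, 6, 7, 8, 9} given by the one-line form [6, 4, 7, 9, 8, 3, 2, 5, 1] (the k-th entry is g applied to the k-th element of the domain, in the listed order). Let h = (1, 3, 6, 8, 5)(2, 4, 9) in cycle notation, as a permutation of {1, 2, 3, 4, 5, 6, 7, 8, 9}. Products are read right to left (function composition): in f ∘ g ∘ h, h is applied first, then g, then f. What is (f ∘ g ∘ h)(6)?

Apply the permutations in order: h(6) = 8, then g(8) = 5, then f(5) = 7. So (f ∘ g ∘ h)(6) = 7.

7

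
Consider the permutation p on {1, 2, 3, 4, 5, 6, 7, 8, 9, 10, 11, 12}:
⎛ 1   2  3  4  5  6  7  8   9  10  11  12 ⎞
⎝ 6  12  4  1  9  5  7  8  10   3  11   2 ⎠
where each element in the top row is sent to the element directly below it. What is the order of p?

14

The disjoint-cycle form of p has cycle lengths 7, 2, 1, 1, 1.
The order is lcm(7, 2) = 14.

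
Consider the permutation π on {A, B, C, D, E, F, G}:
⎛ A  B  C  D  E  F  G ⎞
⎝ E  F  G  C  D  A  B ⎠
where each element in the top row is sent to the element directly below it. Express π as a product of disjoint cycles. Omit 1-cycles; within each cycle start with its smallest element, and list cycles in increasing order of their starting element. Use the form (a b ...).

Iterating π from A gives A → E → D → C → G → B → F → A; that is the 7-cycle (A E D C G B F).
Repeating from the next unused element and collecting all non-trivial cycles gives (A E D C G B F).

(A E D C G B F)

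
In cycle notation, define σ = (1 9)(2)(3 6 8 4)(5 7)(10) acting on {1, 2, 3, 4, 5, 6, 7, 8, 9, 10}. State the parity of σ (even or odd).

The cycle lengths are 4, 2, 2, 1, 1.
A cycle of length ℓ contributes ℓ−1 transpositions, so σ is a product of 3 + 1 + 1 = 5 transpositions — odd.

odd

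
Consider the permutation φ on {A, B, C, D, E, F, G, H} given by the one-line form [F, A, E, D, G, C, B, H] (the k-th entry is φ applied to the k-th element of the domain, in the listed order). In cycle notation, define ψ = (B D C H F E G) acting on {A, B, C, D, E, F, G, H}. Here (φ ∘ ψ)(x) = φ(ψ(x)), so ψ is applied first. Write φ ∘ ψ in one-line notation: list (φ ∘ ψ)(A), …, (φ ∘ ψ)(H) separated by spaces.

(φ ∘ ψ)(x) = φ(ψ(x)). Computing each image: φ(ψ(A)) = φ(A) = F, φ(ψ(B)) = φ(D) = D, φ(ψ(C)) = φ(H) = H, φ(ψ(D)) = φ(C) = E, φ(ψ(E)) = φ(G) = B, φ(ψ(F)) = φ(E) = G, φ(ψ(G)) = φ(B) = A, φ(ψ(H)) = φ(F) = C.
Hence φ ∘ ψ = [F D H E B G A C].

F D H E B G A C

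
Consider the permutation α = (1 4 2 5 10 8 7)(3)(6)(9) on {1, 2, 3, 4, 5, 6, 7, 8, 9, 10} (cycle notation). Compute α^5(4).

4 lies in the 7-cycle (1 4 2 5 10 8 7).
Stepping 5 places around the cycle: 4 → 2 → 5 → 10 → 8 → 7.

7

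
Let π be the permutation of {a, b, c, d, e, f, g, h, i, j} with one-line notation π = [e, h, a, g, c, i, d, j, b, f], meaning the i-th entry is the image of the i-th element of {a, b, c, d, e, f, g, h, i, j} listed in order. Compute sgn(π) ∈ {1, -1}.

-1

In disjoint-cycle form the cycle lengths are 5, 3, 2.
A cycle of length ℓ contributes ℓ−1 transpositions, so π is a product of 4 + 2 + 1 = 7 transpositions — odd.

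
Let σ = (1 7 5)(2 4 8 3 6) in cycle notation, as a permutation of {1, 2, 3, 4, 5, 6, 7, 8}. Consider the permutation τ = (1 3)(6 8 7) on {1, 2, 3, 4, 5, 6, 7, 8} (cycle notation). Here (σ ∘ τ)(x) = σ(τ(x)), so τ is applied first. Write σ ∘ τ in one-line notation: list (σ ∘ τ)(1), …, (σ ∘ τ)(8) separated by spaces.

(σ ∘ τ)(x) = σ(τ(x)). Computing each image: σ(τ(1)) = σ(3) = 6, σ(τ(2)) = σ(2) = 4, σ(τ(3)) = σ(1) = 7, σ(τ(4)) = σ(4) = 8, σ(τ(5)) = σ(5) = 1, σ(τ(6)) = σ(8) = 3, σ(τ(7)) = σ(6) = 2, σ(τ(8)) = σ(7) = 5.
Hence σ ∘ τ = [6 4 7 8 1 3 2 5].

6 4 7 8 1 3 2 5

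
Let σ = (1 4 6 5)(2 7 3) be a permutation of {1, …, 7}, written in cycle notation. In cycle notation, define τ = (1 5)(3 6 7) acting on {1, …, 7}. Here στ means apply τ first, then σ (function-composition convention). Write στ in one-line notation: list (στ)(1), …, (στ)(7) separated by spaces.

1 7 5 6 4 3 2

(στ)(x) = σ(τ(x)). Computing each image: σ(τ(1)) = σ(5) = 1, σ(τ(2)) = σ(2) = 7, σ(τ(3)) = σ(6) = 5, σ(τ(4)) = σ(4) = 6, σ(τ(5)) = σ(1) = 4, σ(τ(6)) = σ(7) = 3, σ(τ(7)) = σ(3) = 2.
Hence στ = [1 7 5 6 4 3 2].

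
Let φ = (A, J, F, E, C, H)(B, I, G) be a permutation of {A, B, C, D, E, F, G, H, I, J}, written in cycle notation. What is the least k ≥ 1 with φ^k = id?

6

The disjoint cycles have lengths 6, 3, 1.
Since disjoint cycles commute, ord(φ) = lcm(6, 3) = 6.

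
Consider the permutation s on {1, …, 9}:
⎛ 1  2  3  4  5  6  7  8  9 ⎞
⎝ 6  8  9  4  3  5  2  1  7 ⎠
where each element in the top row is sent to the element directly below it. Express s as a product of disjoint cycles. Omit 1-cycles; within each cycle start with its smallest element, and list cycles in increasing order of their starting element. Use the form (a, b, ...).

(1, 6, 5, 3, 9, 7, 2, 8)

Start at 1 and follow images: 1 → 6 → 5 → 3 → 9 → 7 → 2 → 8 → 1, giving the cycle (1, 6, 5, 3, 9, 7, 2, 8).
Repeating from the next unused element and collecting all non-trivial cycles gives (1, 6, 5, 3, 9, 7, 2, 8).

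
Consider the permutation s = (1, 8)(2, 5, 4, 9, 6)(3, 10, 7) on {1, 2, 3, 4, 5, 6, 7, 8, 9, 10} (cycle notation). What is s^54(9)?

9 lies in the 5-cycle (2, 5, 4, 9, 6).
Powers repeat with period 5 on this cycle, and 54 mod 5 = 4, so s^54(9) = s^4(9).
Advancing 4 steps from 9: 9 → 6 → 2 → 5 → 4.

4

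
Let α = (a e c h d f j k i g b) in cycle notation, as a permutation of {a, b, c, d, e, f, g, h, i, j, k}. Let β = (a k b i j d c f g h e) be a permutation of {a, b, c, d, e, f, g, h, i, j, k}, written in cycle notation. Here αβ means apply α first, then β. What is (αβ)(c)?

α(c) = h, then β(h) = e; composing gives (αβ)(c) = e.

e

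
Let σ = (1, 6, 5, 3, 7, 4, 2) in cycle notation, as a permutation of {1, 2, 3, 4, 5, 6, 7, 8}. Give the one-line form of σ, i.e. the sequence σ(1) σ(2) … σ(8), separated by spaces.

Image by image: 1→6, 2→1, 3→7, 4→2, 5→3, 6→5, 7→4, 8→8.
So the one-line form is 6 1 7 2 3 5 4 8.

6 1 7 2 3 5 4 8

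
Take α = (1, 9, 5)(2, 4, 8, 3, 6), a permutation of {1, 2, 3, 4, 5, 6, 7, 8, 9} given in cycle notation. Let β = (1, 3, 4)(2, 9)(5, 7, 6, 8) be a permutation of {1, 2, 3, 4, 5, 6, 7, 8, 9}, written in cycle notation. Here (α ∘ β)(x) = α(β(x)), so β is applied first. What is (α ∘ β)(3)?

8

First apply β: β(3) = 4, then α(4) = 8. Thus (α ∘ β)(3) = 8.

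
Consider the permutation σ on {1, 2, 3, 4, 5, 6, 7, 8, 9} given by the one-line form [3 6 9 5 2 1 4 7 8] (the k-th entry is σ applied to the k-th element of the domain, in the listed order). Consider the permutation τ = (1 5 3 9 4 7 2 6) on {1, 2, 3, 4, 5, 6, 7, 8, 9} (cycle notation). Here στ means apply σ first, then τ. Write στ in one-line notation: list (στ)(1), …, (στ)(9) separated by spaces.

9 1 4 3 6 5 7 2 8

Chase each element through σ then τ: 1 → 3 → 9; 2 → 6 → 1; 3 → 9 → 4; 4 → 5 → 3; 5 → 2 → 6; 6 → 1 → 5; 7 → 4 → 7; 8 → 7 → 2; 9 → 8 → 8.
Collecting the images, στ = [9 1 4 3 6 5 7 2 8].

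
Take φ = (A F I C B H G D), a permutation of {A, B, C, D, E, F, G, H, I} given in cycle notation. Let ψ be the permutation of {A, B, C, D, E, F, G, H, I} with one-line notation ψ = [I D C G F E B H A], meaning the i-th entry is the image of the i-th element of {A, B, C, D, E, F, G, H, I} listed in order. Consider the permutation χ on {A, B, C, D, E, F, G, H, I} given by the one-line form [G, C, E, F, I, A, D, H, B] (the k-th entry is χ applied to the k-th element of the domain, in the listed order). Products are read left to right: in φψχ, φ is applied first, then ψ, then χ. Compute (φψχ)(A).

I

(φψχ)(A) = χ(ψ(φ(A))). φ(A) = F, then ψ(F) = E, then χ(E) = I, so the result is I.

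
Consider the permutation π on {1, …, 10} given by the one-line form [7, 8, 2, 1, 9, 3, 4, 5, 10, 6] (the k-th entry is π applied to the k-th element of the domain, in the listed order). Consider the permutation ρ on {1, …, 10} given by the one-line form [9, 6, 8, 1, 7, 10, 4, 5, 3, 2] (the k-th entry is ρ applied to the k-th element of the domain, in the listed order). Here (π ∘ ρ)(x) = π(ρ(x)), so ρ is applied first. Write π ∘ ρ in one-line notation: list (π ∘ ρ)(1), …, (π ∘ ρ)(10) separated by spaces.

10 3 5 7 4 6 1 9 2 8

Chase each element through ρ then π: 1 → 9 → 10; 2 → 6 → 3; 3 → 8 → 5; 4 → 1 → 7; 5 → 7 → 4; 6 → 10 → 6; 7 → 4 → 1; 8 → 5 → 9; 9 → 3 → 2; 10 → 2 → 8.
Collecting the images, π ∘ ρ = [10 3 5 7 4 6 1 9 2 8].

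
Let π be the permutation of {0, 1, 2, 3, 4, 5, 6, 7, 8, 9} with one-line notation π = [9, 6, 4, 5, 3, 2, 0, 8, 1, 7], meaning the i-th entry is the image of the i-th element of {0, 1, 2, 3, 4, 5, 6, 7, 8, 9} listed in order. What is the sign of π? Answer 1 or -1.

In disjoint-cycle form the cycle lengths are 6, 4.
A cycle is odd iff its length is even; π has 2 even-length cycles, so sgn(π) = (−1)^2 and π is even.

1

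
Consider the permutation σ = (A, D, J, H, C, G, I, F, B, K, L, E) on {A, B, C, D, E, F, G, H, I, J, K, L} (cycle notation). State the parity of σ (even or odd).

The cycle lengths are 12.
A cycle is odd iff its length is even; σ has 1 even-length cycle, so sgn(σ) = (−1)^1 and σ is odd.

odd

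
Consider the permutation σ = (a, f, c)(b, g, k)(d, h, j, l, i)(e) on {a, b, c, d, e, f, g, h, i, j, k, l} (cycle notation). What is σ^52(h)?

l

h lies in the 5-cycle (d, h, j, l, i).
Since the cycle has length 5, σ^52 acts on it the same as σ^2 (52 mod 5 = 2).
Stepping 2 places around the cycle: h → j → l.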